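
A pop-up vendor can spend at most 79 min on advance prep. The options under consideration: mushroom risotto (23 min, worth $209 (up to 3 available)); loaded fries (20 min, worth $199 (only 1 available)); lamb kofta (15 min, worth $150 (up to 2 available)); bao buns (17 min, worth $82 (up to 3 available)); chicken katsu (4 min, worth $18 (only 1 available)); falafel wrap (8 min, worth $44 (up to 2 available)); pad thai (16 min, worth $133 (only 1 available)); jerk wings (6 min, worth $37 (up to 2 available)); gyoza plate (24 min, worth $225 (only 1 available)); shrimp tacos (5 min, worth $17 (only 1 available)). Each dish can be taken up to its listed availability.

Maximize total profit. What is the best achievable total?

745

Ranking by ratio (profit/min): lamb kofta 10.00, loaded fries 9.95, gyoza plate 9.38.
Greedy by ratio would take loaded fries + 2×lamb kofta + chicken katsu + gyoza plate: 78 min used, total 742.
Dropping chicken katsu and gyoza plate frees 28 min; slotting in mushroom risotto + jerk wings (29 min) lifts the total to 745 at 79 min.
No other feasible combination exceeds 745.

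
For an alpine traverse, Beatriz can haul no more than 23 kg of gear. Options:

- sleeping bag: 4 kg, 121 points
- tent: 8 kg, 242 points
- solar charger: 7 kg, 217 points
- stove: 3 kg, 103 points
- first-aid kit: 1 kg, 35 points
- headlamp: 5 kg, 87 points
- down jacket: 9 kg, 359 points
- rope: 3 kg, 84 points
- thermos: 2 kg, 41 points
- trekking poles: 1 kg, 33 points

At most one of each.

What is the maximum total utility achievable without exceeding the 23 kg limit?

A density-first pass picks solar charger + stove + first-aid kit + down jacket + thermos + trekking poles — 788 at 23 kg.
The 4 kg tied up in first-aid kit and thermos and trekking poles is better spent on sleeping bag — total rises to 800 (23 kg).
Next best is solar charger + stove + first-aid kit + down jacket + rope at 798 (23 kg) — short by 2.

800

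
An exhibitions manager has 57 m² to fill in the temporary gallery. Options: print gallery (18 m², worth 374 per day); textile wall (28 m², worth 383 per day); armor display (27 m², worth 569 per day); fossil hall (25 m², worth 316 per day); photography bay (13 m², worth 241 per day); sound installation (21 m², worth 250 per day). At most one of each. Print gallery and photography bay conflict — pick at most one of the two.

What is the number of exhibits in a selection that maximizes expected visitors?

The maximum expected visitors within 57 m² is 952.
One optimal bundle: textile wall + armor display (55 m²).
Any selection reaching 952 contains exactly 2 exhibits.

2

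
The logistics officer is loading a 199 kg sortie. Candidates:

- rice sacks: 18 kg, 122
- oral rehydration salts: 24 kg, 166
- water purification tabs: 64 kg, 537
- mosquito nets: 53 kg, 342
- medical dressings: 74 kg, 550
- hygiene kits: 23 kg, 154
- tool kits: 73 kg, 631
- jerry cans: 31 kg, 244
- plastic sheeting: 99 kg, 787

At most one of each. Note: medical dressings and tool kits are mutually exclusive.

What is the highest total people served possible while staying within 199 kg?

1584

Filling by ratio: oral rehydration salts + water purification tabs + tool kits + jerry cans for 1578, with 7 kg left unused.
Dropping water purification tabs and jerry cans frees 95 kg; slotting in plastic sheeting (99 kg) lifts the total to 1584 at 196 kg.
Every other selection either busts 199 kg or breaks a pairing rule or fails to beat 1584.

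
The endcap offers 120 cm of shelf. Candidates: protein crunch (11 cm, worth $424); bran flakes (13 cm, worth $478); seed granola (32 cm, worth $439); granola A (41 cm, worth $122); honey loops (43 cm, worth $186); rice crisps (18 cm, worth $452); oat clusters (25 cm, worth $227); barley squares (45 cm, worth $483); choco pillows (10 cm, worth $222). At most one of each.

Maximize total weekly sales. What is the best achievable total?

2276

By weekly sales per cm: protein crunch 38.55, bran flakes 36.77, rice crisps 25.11, choco pillows 22.20 lead.
Greedy by ratio would take protein crunch + bran flakes + seed granola + rice crisps + oat clusters + choco pillows: 109 cm used, total 2242.
Dropping oat clusters and choco pillows frees 35 cm; slotting in barley squares (45 cm) lifts the total to 2276 at 119 cm.
That's the maximum — no swap from here does better than 2276.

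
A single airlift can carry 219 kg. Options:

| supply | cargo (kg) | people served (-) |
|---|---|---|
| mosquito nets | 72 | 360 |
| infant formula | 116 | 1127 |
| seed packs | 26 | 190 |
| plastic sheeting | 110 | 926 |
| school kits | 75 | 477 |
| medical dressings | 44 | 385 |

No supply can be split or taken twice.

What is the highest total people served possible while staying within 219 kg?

1794

Ranking by ratio (people served/kg): infant formula 9.72, medical dressings 8.75, plastic sheeting 8.42.
Greedy by ratio would take infant formula + seed packs + medical dressings: 186 kg used, total 1702.
The 44 kg tied up in medical dressings is better spent on school kits — total rises to 1794 (217 kg).
Next best is infant formula + seed packs + medical dressings at 1702 (186 kg) — short by 92.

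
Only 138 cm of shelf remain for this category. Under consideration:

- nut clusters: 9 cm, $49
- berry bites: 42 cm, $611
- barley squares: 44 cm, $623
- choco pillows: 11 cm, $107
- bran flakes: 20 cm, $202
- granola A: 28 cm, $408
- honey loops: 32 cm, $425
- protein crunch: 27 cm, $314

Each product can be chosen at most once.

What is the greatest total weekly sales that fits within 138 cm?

Taking the top-ratio products first gives berry bites + barley squares + bran flakes + granola A for 1844 (134 cm).
Replace granola A with honey loops: the trade gains 17 net, giving 1861 at 138 cm.

1861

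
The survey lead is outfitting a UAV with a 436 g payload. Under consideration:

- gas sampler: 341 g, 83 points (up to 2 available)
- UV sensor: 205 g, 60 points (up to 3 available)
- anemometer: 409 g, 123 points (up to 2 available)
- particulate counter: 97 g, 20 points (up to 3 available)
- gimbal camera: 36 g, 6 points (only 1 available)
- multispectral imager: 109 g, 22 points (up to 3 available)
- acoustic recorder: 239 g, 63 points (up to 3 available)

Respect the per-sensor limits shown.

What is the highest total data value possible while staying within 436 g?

Best packing: anemometer — 409 g, 123 total.

123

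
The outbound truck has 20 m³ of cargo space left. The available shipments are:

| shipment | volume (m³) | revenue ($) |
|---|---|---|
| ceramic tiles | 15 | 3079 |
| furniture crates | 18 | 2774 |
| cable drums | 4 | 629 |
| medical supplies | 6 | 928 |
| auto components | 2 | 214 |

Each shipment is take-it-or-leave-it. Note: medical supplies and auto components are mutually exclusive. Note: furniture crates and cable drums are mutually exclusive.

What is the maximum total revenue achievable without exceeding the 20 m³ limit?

By revenue per m³: ceramic tiles 205.27, cable drums 157.25, medical supplies 154.67 lead.
Ceramic tiles + cable drums uses 19 of the 20 m³ and totals 3708.
Next best is ceramic tiles + auto components at 3293 (17 m³) — short by 415.

3708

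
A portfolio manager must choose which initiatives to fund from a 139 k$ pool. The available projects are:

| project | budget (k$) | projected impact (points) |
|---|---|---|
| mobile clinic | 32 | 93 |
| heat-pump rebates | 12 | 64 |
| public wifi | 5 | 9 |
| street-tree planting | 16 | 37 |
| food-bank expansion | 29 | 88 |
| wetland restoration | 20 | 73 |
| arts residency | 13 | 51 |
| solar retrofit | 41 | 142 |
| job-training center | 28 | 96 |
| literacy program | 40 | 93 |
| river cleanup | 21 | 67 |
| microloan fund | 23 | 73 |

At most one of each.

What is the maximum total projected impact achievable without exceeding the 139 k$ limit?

499

A density-first pass picks heat-pump rebates + wetland restoration + arts residency + solar retrofit + job-training center + river cleanup — 493 at 135 k$.
Replace river cleanup with microloan fund: the trade gains 6 net, giving 499 at 137 k$.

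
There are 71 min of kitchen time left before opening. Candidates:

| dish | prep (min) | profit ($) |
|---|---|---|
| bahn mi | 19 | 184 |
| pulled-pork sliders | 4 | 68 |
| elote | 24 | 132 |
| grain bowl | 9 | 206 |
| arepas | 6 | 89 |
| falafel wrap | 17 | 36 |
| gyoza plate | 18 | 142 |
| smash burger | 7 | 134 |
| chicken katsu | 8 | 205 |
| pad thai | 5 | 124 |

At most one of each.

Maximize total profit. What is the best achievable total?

By profit per min: chicken katsu 25.62, pad thai 24.80, grain bowl 22.89 lead.
The ratio heuristic lands on bahn mi + pulled-pork sliders + grain bowl + arepas + smash burger + chicken katsu + pad thai (1010) but leaves 13 min idle.
Replace arepas with gyoza plate: the trade gains 53 net, giving 1063 at 70 min.
Nothing else within 71 min beats 1063.

1063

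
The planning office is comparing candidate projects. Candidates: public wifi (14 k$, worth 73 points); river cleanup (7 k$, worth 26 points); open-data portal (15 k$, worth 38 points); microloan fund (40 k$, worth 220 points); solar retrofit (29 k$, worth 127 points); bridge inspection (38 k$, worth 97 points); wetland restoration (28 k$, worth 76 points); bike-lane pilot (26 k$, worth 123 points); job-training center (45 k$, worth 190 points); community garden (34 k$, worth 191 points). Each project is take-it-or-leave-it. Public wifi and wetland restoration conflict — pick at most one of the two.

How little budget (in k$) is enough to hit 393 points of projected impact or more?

74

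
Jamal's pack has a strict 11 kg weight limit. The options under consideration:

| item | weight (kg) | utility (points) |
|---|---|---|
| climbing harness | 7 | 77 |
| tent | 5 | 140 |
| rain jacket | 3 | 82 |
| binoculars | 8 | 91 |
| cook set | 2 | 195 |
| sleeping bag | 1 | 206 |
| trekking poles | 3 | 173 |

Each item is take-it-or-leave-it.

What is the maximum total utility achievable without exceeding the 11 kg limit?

714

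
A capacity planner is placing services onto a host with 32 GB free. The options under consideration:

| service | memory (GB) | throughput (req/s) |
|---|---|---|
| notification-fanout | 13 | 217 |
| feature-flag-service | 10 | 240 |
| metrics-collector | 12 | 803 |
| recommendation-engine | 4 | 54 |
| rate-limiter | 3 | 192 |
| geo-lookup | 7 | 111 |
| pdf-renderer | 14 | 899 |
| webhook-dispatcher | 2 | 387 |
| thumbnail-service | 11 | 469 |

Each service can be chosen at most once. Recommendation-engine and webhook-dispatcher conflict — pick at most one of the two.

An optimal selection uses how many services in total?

Optimal total is 2281.
One optimal bundle: metrics-collector + rate-limiter + pdf-renderer + webhook-dispatcher (31 GB).
Any selection reaching 2281 contains exactly 4 services.

4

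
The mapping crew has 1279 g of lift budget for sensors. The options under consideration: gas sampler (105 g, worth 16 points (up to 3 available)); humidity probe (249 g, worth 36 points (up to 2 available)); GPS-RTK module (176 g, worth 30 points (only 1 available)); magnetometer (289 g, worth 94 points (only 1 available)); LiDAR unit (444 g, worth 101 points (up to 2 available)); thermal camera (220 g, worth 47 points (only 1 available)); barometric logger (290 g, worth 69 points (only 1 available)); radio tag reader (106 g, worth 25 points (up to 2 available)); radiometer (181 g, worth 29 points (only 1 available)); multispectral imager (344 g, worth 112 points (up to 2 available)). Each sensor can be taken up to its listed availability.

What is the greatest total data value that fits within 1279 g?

387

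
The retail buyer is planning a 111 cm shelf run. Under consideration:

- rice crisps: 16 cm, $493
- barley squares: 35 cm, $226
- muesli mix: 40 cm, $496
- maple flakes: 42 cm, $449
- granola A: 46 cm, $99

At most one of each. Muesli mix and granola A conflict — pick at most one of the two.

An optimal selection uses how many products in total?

3

Optimal total is 1438.
One optimal bundle: rice crisps + muesli mix + maple flakes (98 cm).
Any selection reaching 1438 contains exactly 3 products.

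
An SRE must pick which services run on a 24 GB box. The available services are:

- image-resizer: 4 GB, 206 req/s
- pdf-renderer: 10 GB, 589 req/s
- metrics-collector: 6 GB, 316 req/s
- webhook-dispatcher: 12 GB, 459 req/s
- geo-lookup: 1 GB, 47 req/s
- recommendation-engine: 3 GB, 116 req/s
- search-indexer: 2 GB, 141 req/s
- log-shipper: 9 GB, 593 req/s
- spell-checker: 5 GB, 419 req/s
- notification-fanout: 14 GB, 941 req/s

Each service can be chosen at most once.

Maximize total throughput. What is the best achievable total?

1617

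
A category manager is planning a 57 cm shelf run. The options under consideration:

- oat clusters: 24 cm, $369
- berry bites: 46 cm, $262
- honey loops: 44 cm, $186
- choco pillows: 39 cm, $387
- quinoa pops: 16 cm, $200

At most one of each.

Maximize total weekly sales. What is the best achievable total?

587

By weekly sales per cm: oat clusters 15.38, quinoa pops 12.50, choco pillows 9.92, berry bites 5.70 lead.
Taking the top-ratio products first gives oat clusters + quinoa pops for 569 (40 cm).
Replace oat clusters with choco pillows: the trade gains 18 net, giving 587 at 55 cm.
Next best is oat clusters + quinoa pops at 569 (40 cm) — short by 18.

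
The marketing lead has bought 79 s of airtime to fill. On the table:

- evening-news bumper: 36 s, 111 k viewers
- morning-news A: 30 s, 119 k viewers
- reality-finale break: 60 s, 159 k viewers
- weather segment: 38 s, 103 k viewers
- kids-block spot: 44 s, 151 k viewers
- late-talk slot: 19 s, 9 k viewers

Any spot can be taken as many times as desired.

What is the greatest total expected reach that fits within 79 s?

270

Taking the top-ratio spots first gives 2×morning-news A + late-talk slot for 247 (79 s).
Replace morning-news A and late-talk slot with kids-block spot: the trade gains 23 net, giving 270 at 74 s.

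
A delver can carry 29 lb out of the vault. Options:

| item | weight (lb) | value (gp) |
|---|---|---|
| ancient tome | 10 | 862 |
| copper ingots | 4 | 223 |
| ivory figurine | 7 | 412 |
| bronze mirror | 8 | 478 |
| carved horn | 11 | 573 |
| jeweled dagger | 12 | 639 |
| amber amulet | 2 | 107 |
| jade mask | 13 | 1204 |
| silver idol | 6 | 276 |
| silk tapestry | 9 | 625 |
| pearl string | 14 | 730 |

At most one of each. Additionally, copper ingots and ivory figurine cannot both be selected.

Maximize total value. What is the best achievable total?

2396

Best packing: ancient tome + copper ingots + amber amulet + jade mask — 29 lb, 2396 total.
That's the maximum — no feasible swap from here does better than 2396.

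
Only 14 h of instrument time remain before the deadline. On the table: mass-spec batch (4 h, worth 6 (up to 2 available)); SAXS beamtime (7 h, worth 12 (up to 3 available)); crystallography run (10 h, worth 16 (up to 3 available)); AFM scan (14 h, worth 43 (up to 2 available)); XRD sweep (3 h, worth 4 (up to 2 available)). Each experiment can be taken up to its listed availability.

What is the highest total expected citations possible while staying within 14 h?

Taking AFM scan: 14 h used, 43 in expected citations.
Nothing else within 14 h beats 43.

43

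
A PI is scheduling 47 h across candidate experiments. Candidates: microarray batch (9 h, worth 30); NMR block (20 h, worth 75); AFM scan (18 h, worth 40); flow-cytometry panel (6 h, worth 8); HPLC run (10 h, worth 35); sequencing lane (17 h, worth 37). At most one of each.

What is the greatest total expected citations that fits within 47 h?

Taking microarray batch + NMR block + flow-cytometry panel + HPLC run: 45 h used, 148 in expected citations.
Runner-up NMR block + HPLC run + sequencing lane tops out at 147.

148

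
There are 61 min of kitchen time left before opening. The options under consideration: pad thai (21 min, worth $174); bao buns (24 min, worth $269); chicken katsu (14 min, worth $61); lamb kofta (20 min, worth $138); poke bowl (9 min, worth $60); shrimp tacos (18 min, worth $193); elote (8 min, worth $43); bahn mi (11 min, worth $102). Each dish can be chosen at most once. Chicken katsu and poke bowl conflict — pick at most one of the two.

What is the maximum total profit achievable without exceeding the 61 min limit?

Bao buns + shrimp tacos + elote + bahn mi uses 61 of the 61 min and totals 607.
That's the maximum — no feasible swap from here does better than 607.

607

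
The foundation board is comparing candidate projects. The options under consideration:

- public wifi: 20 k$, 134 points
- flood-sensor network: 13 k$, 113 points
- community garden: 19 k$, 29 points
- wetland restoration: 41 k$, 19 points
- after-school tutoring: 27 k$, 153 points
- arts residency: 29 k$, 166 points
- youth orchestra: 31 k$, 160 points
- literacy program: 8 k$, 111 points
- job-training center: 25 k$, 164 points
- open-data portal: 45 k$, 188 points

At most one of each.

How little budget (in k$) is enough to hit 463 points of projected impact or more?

66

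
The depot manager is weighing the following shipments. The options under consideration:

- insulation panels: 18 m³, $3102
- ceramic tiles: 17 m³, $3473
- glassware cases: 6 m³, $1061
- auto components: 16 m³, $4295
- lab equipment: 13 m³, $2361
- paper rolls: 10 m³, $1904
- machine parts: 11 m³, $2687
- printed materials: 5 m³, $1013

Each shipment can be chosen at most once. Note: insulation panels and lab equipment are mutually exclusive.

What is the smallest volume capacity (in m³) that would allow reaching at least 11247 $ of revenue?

49

Minimise m³ subject to total revenue ≥ 11247.
ceramic tiles + auto components + machine parts + printed materials: 11468 revenue at 49 m³.
No combination under 49 m³ hits 11247.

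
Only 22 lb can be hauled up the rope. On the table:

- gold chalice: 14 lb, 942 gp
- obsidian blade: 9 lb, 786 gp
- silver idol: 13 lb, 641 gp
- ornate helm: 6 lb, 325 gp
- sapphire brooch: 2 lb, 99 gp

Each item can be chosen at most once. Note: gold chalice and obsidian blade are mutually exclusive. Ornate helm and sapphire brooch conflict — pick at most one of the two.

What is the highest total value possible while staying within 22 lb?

By value per lb: obsidian blade 87.33, gold chalice 67.29, ornate helm 54.17, sapphire brooch 49.50 lead.
Best packing: obsidian blade + silver idol — 22 lb, 1427 total.

1427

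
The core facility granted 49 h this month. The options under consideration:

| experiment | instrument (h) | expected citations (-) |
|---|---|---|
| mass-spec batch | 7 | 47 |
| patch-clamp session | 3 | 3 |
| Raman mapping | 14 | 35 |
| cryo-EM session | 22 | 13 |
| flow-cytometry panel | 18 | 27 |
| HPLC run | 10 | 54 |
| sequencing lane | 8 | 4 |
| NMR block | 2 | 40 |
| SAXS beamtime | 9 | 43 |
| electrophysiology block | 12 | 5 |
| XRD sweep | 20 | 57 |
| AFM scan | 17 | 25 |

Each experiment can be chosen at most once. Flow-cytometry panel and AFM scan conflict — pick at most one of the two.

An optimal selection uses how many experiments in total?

5

Best achievable expected citations is 241.
mass-spec batch + HPLC run + NMR block + SAXS beamtime + XRD sweep hits 241 at 48 h.
Any selection reaching 241 contains exactly 5 experiments.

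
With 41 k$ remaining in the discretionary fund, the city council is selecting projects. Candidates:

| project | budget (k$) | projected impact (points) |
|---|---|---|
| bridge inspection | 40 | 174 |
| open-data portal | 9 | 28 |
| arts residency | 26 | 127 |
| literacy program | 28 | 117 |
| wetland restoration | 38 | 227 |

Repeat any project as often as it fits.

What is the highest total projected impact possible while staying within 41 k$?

227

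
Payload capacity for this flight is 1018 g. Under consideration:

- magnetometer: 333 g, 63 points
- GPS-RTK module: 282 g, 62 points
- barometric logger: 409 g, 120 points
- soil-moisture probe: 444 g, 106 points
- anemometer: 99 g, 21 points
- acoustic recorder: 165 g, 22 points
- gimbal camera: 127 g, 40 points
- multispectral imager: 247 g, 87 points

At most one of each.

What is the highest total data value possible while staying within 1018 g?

270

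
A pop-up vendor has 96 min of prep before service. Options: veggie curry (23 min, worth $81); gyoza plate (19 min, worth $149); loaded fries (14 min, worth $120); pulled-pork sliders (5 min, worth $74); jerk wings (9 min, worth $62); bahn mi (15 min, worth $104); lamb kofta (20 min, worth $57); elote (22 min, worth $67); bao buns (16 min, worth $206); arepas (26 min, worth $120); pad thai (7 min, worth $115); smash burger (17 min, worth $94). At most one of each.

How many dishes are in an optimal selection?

7

The maximum profit within 96 min is 862.
gyoza plate + loaded fries + pulled-pork sliders + bahn mi + bao buns + pad thai + smash burger hits 862 at 93 min.
All optima have 7 dishes.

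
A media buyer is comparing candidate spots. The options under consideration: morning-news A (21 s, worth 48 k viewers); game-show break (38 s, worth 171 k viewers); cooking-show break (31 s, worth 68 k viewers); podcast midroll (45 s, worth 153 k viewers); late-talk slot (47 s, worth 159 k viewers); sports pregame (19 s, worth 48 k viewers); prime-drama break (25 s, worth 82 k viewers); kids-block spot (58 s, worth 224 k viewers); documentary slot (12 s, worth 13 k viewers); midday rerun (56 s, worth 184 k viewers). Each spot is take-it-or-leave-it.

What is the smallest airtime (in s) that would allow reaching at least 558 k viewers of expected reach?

152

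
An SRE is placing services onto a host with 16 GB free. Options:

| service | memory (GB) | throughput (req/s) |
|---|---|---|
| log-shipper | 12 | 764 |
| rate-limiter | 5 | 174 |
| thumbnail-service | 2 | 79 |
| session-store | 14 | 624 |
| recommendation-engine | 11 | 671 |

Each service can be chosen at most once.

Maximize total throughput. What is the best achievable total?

845

Filling by ratio: log-shipper + thumbnail-service for 843, with 2 GB left unused.
Dropping log-shipper and thumbnail-service frees 14 GB; slotting in rate-limiter + recommendation-engine (16 GB) lifts the total to 845 at 16 GB.
Every other selection either busts 16 GB or fails to beat 845.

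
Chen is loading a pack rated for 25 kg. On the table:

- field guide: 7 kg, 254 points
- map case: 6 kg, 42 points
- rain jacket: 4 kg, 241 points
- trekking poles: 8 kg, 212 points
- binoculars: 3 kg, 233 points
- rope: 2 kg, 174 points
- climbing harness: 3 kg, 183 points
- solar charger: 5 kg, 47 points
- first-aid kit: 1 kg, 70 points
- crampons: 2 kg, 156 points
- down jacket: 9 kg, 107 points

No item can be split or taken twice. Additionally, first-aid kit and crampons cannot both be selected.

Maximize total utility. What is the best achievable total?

Field guide + rain jacket + binoculars + rope + climbing harness + crampons uses 21 of the 25 kg and totals 1241.
An exhaustive check of the 2048 subsets confirms 1241.

1241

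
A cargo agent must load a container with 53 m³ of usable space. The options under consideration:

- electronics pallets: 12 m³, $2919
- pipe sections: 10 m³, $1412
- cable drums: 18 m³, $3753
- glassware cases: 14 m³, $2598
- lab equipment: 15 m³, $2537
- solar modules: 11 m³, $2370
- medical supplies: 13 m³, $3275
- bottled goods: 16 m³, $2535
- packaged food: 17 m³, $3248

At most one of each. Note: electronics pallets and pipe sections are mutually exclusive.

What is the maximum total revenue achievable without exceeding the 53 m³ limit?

Density check — medical supplies 251.92, electronics pallets 243.25, solar modules 215.45, cable drums 208.50 are the best per m³.
The ratio ordering already packs tightly: electronics pallets + solar modules + medical supplies + packaged food, 53 m³, 11812.
Next best is electronics pallets + glassware cases + solar modules + medical supplies at 11162 (50 m³) — short by 650.

11812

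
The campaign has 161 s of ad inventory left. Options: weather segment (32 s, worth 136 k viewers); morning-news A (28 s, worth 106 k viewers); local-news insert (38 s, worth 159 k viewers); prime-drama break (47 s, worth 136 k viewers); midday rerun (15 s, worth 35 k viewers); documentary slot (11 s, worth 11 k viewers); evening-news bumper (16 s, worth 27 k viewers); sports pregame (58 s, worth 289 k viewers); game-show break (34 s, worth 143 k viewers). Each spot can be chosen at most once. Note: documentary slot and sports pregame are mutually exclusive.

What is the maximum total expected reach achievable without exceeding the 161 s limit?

697

By expected reach per s: sports pregame 4.98, weather segment 4.25, game-show break 4.21 lead.
Filling by ratio: weather segment + morning-news A + sports pregame + game-show break for 674, with 9 s left unused.
Replace weather segment with local-news insert: the trade gains 23 net, giving 697 at 158 s.
The closest alternative, weather segment + morning-news A + local-news insert + sports pregame, reaches only 690.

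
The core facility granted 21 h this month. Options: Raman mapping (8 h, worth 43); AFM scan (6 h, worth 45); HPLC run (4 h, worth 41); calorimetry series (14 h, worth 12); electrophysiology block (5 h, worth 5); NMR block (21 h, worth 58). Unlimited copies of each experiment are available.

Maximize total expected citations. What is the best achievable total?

Best packing: 5×HPLC run — 20 h, 205 total.
The spare 1 h is too small for any remaining experiment, and no exchange beats 205.

205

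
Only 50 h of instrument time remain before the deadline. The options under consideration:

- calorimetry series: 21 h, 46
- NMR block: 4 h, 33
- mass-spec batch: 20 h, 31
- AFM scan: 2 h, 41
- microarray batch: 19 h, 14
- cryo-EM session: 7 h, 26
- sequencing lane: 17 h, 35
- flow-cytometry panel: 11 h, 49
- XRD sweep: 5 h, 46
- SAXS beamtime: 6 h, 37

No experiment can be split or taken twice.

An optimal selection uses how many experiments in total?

6

Optimal total is 252.
For example calorimetry series + NMR block + AFM scan + flow-cytometry panel + XRD sweep + SAXS beamtime achieves it, using 49 h.
Any selection reaching 252 contains exactly 6 experiments.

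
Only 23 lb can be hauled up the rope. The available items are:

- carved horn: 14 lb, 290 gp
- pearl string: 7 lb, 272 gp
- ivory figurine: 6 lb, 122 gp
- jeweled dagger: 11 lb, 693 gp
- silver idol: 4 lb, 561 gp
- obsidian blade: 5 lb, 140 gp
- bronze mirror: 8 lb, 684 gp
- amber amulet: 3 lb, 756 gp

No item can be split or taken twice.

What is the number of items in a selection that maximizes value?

Optimal total is 2273.
One optimal bundle: pearl string + silver idol + bronze mirror + amber amulet (22 lb).
All optima have 4 items.

4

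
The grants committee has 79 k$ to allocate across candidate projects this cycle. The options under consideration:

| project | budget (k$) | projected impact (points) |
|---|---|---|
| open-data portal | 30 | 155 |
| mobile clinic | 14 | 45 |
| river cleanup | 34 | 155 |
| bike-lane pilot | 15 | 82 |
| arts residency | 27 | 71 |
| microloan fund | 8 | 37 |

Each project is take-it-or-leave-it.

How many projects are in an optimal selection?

Optimal total is 392.
For example open-data portal + river cleanup + bike-lane pilot achieves it, using 79 k$.
All optima have 3 projects.

3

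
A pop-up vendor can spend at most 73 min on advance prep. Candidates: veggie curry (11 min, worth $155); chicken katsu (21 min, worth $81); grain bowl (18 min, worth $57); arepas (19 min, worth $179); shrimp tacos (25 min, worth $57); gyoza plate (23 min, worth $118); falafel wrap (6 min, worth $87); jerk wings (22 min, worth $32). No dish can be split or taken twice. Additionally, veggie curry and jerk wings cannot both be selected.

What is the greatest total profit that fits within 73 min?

539

Best packing: veggie curry + arepas + gyoza plate + falafel wrap — 59 min, 539 total.
Next best is veggie curry + grain bowl + arepas + gyoza plate at 509 (71 min) — short by 30.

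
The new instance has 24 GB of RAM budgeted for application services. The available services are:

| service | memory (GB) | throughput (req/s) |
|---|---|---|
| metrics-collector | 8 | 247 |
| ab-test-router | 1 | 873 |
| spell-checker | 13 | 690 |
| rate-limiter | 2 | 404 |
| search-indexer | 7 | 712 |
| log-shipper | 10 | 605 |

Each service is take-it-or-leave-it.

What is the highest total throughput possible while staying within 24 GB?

Density check — ab-test-router 873.00, rate-limiter 202.00, search-indexer 101.71 are the best per GB.
Taking the top-ratio services first gives ab-test-router + rate-limiter + search-indexer + log-shipper for 2594 (20 GB).
Dropping log-shipper frees 10 GB; slotting in spell-checker (13 GB) lifts the total to 2679 at 23 GB.
No other feasible combination exceeds 2679.

2679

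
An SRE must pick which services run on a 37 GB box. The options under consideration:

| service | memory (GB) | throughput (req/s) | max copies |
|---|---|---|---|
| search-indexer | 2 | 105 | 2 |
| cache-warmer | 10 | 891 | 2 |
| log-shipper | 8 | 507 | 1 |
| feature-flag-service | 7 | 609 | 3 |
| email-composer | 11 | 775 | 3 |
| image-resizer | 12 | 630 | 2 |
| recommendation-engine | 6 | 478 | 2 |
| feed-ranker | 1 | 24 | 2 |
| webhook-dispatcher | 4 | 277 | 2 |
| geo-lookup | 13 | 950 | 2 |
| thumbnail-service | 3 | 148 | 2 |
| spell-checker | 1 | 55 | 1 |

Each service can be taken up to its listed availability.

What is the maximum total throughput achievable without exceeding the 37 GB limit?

3196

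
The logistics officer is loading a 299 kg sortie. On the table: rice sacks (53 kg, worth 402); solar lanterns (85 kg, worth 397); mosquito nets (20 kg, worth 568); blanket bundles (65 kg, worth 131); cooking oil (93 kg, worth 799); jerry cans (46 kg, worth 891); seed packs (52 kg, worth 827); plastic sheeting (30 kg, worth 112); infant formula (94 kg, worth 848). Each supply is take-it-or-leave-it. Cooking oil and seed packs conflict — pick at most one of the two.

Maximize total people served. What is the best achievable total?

Ranking by ratio (people served/kg): mosquito nets 28.40, jerry cans 19.37, seed packs 15.90.
Taking rice sacks + mosquito nets + jerry cans + seed packs + plastic sheeting + infant formula: 295 kg used, 3648 in people served.
Next best is rice sacks + mosquito nets + jerry cans + seed packs + infant formula at 3536 (265 kg) — short by 112.

3648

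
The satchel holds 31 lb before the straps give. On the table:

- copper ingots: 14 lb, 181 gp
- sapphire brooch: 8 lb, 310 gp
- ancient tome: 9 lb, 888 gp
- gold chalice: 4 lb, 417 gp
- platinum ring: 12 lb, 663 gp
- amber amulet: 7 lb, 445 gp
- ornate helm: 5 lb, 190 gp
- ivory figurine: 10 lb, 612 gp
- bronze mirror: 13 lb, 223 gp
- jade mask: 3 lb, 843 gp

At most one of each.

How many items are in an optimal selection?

The maximum value within 31 lb is 2950.
One optimal bundle: ancient tome + gold chalice + ornate helm + ivory figurine + jade mask (31 lb).
Any selection reaching 2950 contains exactly 5 items.

5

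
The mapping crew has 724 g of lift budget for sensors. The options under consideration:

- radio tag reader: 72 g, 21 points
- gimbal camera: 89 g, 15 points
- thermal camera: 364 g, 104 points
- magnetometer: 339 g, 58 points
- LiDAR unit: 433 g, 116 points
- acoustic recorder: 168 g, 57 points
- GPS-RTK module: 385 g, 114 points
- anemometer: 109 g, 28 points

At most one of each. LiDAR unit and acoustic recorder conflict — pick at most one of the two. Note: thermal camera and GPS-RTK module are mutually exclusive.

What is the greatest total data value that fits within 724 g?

The ratio heuristic lands on radio tag reader + gimbal camera + acoustic recorder + GPS-RTK module (207) but leaves 10 g idle.
Dropping gimbal camera and GPS-RTK module frees 474 g; slotting in thermal camera + anemometer (473 g) lifts the total to 210 at 713 g.
Runner-up radio tag reader + gimbal camera + acoustic recorder + GPS-RTK module tops out at 207.

210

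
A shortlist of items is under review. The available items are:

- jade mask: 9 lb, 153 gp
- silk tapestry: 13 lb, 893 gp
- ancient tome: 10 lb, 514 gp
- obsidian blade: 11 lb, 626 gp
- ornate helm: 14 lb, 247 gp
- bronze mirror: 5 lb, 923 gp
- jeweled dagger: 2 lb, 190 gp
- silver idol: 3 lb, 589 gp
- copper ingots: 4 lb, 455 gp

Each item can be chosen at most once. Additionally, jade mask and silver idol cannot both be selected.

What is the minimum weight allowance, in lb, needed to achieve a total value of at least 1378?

8

Minimise lb subject to total value ≥ 1378.
bronze mirror + silver idol: 1512 value at 8 lb.
No combination under 8 lb hits 1378.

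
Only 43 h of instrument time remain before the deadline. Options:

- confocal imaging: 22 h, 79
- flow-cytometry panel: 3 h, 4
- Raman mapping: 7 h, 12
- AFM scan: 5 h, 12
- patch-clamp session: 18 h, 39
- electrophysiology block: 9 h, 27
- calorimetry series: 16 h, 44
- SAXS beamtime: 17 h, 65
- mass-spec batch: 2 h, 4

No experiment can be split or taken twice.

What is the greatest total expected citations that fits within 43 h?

Taking confocal imaging + flow-cytometry panel + SAXS beamtime: 42 h used, 148 in expected citations.

148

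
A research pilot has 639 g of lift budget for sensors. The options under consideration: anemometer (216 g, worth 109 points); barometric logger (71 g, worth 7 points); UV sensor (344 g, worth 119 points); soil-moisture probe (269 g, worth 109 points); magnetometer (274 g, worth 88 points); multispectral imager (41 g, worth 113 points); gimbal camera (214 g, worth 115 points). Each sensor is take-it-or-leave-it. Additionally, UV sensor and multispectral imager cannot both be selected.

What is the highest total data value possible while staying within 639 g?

Density check — multispectral imager 2.76, gimbal camera 0.54, anemometer 0.50, soil-moisture probe 0.41 are the best per g.
The ratio ordering already packs tightly: anemometer + barometric logger + multispectral imager + gimbal camera, 542 g, 344.

344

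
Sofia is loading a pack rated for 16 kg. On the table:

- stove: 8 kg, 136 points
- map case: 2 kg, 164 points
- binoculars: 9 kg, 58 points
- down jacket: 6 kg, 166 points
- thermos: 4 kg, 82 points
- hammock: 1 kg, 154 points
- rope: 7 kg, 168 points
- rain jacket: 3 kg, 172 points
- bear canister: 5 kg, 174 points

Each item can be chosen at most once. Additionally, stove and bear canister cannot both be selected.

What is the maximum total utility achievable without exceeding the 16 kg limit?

Density check — hammock 154.00, map case 82.00, rain jacket 57.33 are the best per kg.
Taking map case + thermos + hammock + rain jacket + bear canister: 15 kg used, 746 in utility.
No other feasible combination exceeds 746.

746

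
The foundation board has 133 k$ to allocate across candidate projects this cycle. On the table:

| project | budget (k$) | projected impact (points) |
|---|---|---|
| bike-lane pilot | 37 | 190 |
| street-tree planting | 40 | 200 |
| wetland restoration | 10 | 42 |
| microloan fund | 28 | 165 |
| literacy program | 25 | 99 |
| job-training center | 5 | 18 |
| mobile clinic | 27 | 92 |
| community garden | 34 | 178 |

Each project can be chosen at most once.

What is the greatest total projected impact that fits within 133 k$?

660

A density-first pass picks bike-lane pilot + wetland restoration + microloan fund + job-training center + community garden — 593 at 114 k$.
Dropping bike-lane pilot and wetland restoration frees 47 k$; slotting in street-tree planting + literacy program (65 k$) lifts the total to 660 at 132 k$.
The closest alternative, bike-lane pilot + street-tree planting + microloan fund + literacy program, reaches only 654.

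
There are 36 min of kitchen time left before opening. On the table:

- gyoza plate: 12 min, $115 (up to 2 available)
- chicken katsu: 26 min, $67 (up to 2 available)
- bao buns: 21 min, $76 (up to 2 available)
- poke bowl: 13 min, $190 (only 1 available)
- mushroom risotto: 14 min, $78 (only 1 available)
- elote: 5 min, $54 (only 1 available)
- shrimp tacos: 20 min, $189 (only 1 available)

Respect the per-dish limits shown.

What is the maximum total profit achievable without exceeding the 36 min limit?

379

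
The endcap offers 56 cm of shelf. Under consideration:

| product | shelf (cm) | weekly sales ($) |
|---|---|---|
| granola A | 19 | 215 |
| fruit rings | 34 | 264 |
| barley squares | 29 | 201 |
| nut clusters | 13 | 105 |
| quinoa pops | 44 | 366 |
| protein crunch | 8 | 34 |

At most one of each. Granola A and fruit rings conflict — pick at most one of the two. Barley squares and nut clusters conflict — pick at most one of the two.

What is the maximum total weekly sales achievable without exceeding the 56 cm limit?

450

Taking the top-ratio products first gives granola A + nut clusters + protein crunch for 354 (40 cm).
Replace nut clusters with barley squares: the trade gains 96 net, giving 450 at 56 cm.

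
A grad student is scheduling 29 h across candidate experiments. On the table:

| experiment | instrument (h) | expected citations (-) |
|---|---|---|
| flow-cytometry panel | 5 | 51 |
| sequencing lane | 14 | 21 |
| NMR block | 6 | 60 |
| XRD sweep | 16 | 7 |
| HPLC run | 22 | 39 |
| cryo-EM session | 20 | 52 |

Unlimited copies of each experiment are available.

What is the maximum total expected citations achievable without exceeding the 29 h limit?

Taking the top-ratio experiments first gives 5×flow-cytometry panel for 255 (25 h).
The 20 h tied up in 4×flow-cytometry panel is better spent on 4×NMR block — total rises to 291 (29 h).

291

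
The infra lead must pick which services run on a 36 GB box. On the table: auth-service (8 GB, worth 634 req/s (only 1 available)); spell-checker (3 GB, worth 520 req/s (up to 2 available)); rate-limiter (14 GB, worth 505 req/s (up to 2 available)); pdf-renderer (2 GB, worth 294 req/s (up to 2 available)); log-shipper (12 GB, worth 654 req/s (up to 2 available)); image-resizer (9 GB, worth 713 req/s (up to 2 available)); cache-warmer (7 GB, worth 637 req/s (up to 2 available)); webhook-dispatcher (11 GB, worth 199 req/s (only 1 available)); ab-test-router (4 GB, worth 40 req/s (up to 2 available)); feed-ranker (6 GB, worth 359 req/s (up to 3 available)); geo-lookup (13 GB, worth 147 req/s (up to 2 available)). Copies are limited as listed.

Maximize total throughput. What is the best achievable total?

3691

Density check — spell-checker 173.33, pdf-renderer 147.00, cache-warmer 91.00, auth-service 79.25 are the best per GB.
Taking the top-ratio services first gives auth-service + 2×spell-checker + 2×pdf-renderer + 2×cache-warmer + ab-test-router for 3576 (36 GB).
Replace auth-service and cache-warmer and ab-test-router with 2×image-resizer: the trade gains 115 net, giving 3691 at 35 GB.
No other feasible combination exceeds 3691.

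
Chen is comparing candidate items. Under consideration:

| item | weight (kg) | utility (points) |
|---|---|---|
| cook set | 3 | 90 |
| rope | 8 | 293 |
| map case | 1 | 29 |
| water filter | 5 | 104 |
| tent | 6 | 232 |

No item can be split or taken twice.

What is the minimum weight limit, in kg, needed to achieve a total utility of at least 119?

4

Need the lightest bundle worth ≥ 119.
Taking cook set + map case gives 119 (≥ 119) for 4 kg.
No combination under 4 kg hits 119.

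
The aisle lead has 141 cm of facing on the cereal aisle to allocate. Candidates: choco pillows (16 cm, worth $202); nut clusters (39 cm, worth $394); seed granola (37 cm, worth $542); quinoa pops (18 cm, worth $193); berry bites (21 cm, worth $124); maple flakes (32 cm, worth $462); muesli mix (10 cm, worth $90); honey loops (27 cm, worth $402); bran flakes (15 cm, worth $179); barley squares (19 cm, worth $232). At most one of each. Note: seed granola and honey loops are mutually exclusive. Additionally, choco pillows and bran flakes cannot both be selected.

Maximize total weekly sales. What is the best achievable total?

1770

By weekly sales per cm: honey loops 14.89, seed granola 14.65, maple flakes 14.44, choco pillows 12.62 lead.
Nut clusters + seed granola + quinoa pops + maple flakes + bran flakes uses 141 of the 141 cm and totals 1770.
Nothing else feasible within 141 cm beats 1770.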